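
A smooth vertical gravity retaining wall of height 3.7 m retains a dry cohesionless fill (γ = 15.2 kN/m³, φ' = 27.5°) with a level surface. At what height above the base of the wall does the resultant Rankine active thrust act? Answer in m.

K_a = 0.3682.
The pressure distribution is triangular, so the resultant acts at H/3 above the base = 3.7/3 = 1.233 m.

1.23 m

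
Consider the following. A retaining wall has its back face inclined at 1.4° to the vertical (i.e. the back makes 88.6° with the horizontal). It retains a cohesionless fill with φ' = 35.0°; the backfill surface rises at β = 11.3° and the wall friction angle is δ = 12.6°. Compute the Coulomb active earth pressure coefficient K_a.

K_a = sin²(α+φ) / [sin²α · sin(α−δ) · (1 + √{sin(φ+δ)sin(φ−β) / (sin(α−δ)sin(α+β))})²].
With α = 88.6°, φ = 35.0°, δ = 12.6°, β = 11.3°: K_a = 0.2950.

0.295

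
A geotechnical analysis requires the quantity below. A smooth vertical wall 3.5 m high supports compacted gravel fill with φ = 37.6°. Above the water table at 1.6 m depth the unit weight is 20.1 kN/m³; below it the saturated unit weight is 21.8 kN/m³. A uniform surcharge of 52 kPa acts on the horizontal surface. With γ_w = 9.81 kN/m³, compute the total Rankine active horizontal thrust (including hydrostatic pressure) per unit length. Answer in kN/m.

88.0 kN/m

K_a = tan²(45° − φ/2) = 0.2421.
γ' = 21.8 − 9.81 = 11.99 kN/m³. h₂ = H − d_w = 1.9 m.
σ'_h: at surface K_a·q = 12.59; at WT K_a(q+γd_w) = 20.38; at base K_a(q+γd_w+γ'h₂) = 25.89 kPa.
P₁ = ½(12.59+20.38)×1.6 = 26.37; P₂ = ½(20.38+25.89)×1.9 = 43.96; P_w = ½γ_w h₂² = 17.71.
Total = 26.37+43.96+17.71 = 88.04 kN/m.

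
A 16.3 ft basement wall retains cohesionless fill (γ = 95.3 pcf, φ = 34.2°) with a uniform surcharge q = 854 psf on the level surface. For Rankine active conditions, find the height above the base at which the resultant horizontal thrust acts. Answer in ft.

K_a = 0.2803.
Triangular part P₁ = ½K_aγH² = 3549 at H/3 = 5.433 ft; rectangular part P₂ = K_a q H = 3902 at H/2 = 8.150 ft.
ȳ = (P₁·5.433 + P₂·8.150)/(P₁+P₂) = 6.856 ft.

6.86 ft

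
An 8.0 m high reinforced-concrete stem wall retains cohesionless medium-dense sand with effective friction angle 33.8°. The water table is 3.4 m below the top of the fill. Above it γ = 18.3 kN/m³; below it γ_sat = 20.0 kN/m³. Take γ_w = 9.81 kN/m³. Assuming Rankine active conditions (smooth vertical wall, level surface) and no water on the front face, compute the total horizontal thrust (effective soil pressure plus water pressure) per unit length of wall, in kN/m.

K_a = tan²(45° − φ/2) = 0.2851.
γ' = 20.0 − 9.81 = 10.19 kN/m³. Depth below WT = 4.6 m.
σ'_h at WT = K_a γ d_w = 17.74 kPa; at base = 17.74 + K_a γ' × 4.6 = 31.10 kPa.
P₁ (0–3.4 m) = ½×17.74×3.4 = 30.16. P₂ (3.4–8.0 m) = ½(17.74+31.10)×4.6 = 112.3.
P_w = ½ γ_w h₂² = 0.5×9.81×4.6² = 103.8. Total = 30.16+112.3+103.8 = 246.3 kN/m.

246 kN/m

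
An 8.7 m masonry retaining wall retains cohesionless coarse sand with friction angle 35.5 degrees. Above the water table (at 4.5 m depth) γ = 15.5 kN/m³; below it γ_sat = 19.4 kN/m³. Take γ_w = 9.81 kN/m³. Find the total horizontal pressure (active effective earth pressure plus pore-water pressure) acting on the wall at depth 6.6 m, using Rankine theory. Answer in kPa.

44.4 kPa

K_a = (1 − sin φ)/(1 + sin φ) = 0.2653.
γ' = 19.4 − 9.81 = 9.590 kN/m³.
Effective vertical stress at 6.6 m: σ'_v = 15.5×4.5 + 9.590×2.10 = 89.89 kPa.
σ'_h = K_a σ'_v = 0.2653 × 89.89 = 23.84 kPa; u = γ_w × 2.10 = 20.60 kPa.
Total σ_h = 23.84 + 20.60 = 44.44 kPa.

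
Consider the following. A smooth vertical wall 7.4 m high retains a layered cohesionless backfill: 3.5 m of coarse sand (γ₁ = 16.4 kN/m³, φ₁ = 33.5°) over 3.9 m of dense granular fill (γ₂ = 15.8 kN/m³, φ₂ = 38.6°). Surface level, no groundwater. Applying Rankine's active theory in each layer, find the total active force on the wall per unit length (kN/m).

K_a1 = tan²(45°−33.5°/2) = 0.2887; K_a2 = tan²(45°−38.6°/2) = 0.2316.
Layer 1: σ at base = K_a1 γ₁ h₁ = 16.57 kPa; P₁ = ½×16.57×3.5 = 29.00.
Layer 2: σ_v at top = γ₁h₁ = 57.40; σ_h top = K_a2×57.40 = 13.29; σ_h base = K_a2×(57.40+15.8×3.9) = 27.57.
P₂ = ½(13.29+27.57)×3.9 = 79.68. Total P_a = 29.00+79.68 = 108.7 kN/m.

109 kN/m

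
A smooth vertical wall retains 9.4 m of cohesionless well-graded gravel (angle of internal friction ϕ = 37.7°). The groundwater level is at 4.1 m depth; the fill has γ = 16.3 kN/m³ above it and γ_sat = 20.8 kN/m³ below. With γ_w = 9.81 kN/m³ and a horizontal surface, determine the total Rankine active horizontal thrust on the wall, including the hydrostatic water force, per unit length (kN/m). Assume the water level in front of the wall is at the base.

293 kN/m

K_a = tan²(45° − φ/2) = 0.2411.
γ' = 20.8 − 9.81 = 10.99 kN/m³. Depth below WT = 5.3 m.
σ'_h at WT = K_a γ d_w = 16.11 kPa; at base = 16.11 + K_a γ' × 5.3 = 30.15 kPa.
P₁ (0–4.1 m) = ½×16.11×4.1 = 33.03. P₂ (4.1–9.4 m) = ½(16.11+30.15)×5.3 = 122.6.
P_w = ½ γ_w h₂² = 0.5×9.81×5.3² = 137.8. Total = 33.03+122.6+137.8 = 293.4 kN/m.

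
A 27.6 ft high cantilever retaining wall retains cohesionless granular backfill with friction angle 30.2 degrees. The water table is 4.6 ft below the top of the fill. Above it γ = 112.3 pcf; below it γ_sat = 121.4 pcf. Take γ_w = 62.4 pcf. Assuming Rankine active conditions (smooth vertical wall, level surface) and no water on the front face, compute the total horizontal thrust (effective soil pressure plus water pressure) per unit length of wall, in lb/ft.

26000 lb/ft

K_a = tan²(45° − φ/2) = 0.3307.
γ' = 121.4 − 62.4 = 59.00 pcf. Depth below WT = 23.0 ft.
σ'_h at WT = K_a γ d_w = 170.8 psf; at base = 170.8 + K_a γ' × 23.0 = 619.5 psf.
P₁ (0–4.6 ft) = ½×170.8×4.6 = 392.9. P₂ (4.6–27.6 ft) = ½(170.8+619.5)×23.0 = 9089.
P_w = ½ γ_w h₂² = 0.5×62.4×23.0² = 16500. Total = 392.9+9089+16500 = 25990 lb/ft.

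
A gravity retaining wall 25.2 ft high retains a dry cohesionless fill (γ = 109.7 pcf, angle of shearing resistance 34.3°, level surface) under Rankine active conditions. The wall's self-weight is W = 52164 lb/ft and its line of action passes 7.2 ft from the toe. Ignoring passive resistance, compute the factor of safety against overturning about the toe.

K_a = tan²(45° − 34.3°/2) = 0.2792.
P_a = ½K_aγH² = 0.5×0.2792×109.7×25.2² = 9724 lb/ft, acting at H/3 = 8.400 ft above the base.
Overturning moment M_o = P_a × H/3 = 9724 × 8.400 = 81680.
Resisting moment M_r = W × 7.2 = 52164 × 7.2 = 375600.
FS_overturning = M_r/M_o = 375600/81680 = 4.598.

4.60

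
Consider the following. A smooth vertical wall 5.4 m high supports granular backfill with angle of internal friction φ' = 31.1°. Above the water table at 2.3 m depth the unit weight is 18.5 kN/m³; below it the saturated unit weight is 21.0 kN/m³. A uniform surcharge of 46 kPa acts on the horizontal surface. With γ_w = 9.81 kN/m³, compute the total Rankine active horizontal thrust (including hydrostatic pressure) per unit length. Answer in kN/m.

201 kN/m

K_a = tan²(45° − φ/2) = 0.3188.
γ' = 21.0 − 9.81 = 11.19 kN/m³. h₂ = H − d_w = 3.1 m.
σ'_h: at surface K_a·q = 14.66; at WT K_a(q+γd_w) = 28.23; at base K_a(q+γd_w+γ'h₂) = 39.29 kPa.
P₁ = ½(14.66+28.23)×2.3 = 49.33; P₂ = ½(28.23+39.29)×3.1 = 104.7; P_w = ½γ_w h₂² = 47.14.
Total = 49.33+104.7+47.14 = 201.1 kN/m.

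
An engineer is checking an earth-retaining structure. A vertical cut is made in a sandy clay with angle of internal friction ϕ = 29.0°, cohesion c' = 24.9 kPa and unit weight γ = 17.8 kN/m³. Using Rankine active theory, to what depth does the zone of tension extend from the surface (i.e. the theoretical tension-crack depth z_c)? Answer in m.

4.75 m

K_a = tan²(45° − 29.0°/2) = 0.3470; √K_a = 0.5890.
The active pressure is zero where K_a γ z = 2c√K_a, so z_c = 2c/(γ√K_a) = 2×24.9/(17.8×0.5890) = 4.750 m.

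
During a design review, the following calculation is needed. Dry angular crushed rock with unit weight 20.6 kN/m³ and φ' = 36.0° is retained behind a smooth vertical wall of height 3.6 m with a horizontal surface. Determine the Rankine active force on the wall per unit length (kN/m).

K_a = tan²(45° − φ/2) = 0.2596.
P_a = ½ K_a γ H² = 0.5 × 0.2596 × 20.6 × 3.6² = 34.66 kN/m.

34.7 kN/m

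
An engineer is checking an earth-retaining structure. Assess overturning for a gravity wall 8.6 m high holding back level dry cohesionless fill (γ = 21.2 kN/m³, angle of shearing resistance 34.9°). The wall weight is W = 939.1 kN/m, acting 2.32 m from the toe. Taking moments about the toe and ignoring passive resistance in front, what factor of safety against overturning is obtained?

K_a = tan²(45° − 34.9°/2) = 0.2721.
P_a = ½K_aγH² = 0.5×0.2721×21.2×8.6² = 213.4 kN/m, acting at H/3 = 2.867 m above the base.
Overturning moment M_o = P_a × H/3 = 213.4 × 2.867 = 611.6.
Resisting moment M_r = W × 2.32 = 939.1 × 2.32 = 2179.
FS_overturning = M_r/M_o = 2179/611.6 = 3.562.

3.56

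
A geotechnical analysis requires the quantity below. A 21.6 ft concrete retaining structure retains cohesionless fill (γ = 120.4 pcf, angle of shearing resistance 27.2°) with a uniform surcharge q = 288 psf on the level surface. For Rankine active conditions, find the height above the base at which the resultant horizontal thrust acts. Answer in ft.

K_a = 0.3726.
Triangular part P₁ = ½K_aγH² = 10460 at H/3 = 7.200 ft; rectangular part P₂ = K_a q H = 2318 at H/2 = 10.80 ft.
ȳ = (P₁·7.200 + P₂·10.80)/(P₁+P₂) = 7.853 ft.

7.85 ft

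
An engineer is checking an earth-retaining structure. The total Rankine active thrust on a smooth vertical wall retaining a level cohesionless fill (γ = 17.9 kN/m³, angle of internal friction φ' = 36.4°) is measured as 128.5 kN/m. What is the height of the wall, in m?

7.50 m

K_a = 0.2552. P_a = ½ K_a γ H² ⇒ H = √(2P_a/(K_a γ)).
H = √(2×128.5/(0.2552×17.9)) = 7.501 m.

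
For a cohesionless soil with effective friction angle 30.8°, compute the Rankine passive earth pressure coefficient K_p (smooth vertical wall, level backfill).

K_p = (1 + sin φ)/(1 − sin φ) = tan²(45° + 30.8°/2) = 3.099.

3.10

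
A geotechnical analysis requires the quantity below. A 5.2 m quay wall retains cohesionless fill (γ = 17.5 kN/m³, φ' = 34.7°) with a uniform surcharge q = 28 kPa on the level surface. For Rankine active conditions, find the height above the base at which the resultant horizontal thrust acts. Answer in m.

2.06 m

K_a = 0.2745.
Triangular part P₁ = ½K_aγH² = 64.94 at H/3 = 1.733 m; rectangular part P₂ = K_a q H = 39.96 at H/2 = 2.600 m.
ȳ = (P₁·1.733 + P₂·2.600)/(P₁+P₂) = 2.063 m.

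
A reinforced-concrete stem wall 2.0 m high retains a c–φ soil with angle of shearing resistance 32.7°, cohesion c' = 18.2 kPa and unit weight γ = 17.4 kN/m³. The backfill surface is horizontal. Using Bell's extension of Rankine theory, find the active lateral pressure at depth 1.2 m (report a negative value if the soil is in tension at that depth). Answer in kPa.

K_a = (1 − sin φ)/(1 + sin φ) = 0.2985.
σ_a = K_a γ z − 2c√K_a = 0.2985×17.4×1.2 − 2×18.2×0.5464 = -13.65 kPa.

-13.7 kPa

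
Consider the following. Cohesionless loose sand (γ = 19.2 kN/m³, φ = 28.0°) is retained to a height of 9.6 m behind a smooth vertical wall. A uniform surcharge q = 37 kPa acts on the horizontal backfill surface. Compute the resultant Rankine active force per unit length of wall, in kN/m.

K_a = tan²(45° − φ/2) = 0.3610.
Soil triangle: ½ K_a γ H² = 0.5×0.3610×19.2×9.6² = 319.4 kN/m.
Surcharge rectangle: K_a q H = 0.3610×37×9.6 = 128.2 kN/m.
Total = 319.4 + 128.2 = 447.7 kN/m.

448 kN/m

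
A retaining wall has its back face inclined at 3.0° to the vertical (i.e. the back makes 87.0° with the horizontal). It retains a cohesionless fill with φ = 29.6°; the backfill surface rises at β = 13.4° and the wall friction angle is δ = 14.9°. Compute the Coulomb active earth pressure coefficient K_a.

K_a = sin²(α+φ) / [sin²α · sin(α−δ) · (1 + √{sin(φ+δ)sin(φ−β) / (sin(α−δ)sin(α+β))})²].
With α = 87.0°, φ = 29.6°, δ = 14.9°, β = 13.4°: K_a = 0.3968.

0.397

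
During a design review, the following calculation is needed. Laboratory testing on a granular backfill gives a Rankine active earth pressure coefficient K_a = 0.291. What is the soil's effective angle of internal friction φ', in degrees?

33.3°

K_a = tan²(45° − φ/2) ⇒ 45° − φ/2 = arctan(√0.291) = 28.34°.
φ = 2(45° − 28.34°) = 33.31°.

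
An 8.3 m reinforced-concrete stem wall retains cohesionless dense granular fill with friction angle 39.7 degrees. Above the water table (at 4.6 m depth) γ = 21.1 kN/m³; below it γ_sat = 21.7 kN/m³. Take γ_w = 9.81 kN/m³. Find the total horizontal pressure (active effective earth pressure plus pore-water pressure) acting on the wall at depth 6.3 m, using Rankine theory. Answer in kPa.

K_a = (1 − sin φ)/(1 + sin φ) = 0.2204.
γ' = 21.7 − 9.81 = 11.89 kN/m³.
Effective vertical stress at 6.3 m: σ'_v = 21.1×4.6 + 11.89×1.70 = 117.3 kPa.
σ'_h = K_a σ'_v = 0.2204 × 117.3 = 25.85 kPa; u = γ_w × 1.70 = 16.68 kPa.
Total σ_h = 25.85 + 16.68 = 42.53 kPa.

42.5 kPa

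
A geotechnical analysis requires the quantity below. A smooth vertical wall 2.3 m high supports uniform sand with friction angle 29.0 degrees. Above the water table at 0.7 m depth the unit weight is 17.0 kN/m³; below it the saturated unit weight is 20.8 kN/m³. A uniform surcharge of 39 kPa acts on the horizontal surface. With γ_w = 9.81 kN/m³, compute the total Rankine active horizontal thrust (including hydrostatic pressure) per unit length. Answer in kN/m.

K_a = tan²(45° − φ/2) = 0.3470.
γ' = 20.8 − 9.81 = 10.99 kN/m³. h₂ = H − d_w = 1.6 m.
σ'_h: at surface K_a·q = 13.53; at WT K_a(q+γd_w) = 17.66; at base K_a(q+γd_w+γ'h₂) = 23.76 kPa.
P₁ = ½(13.53+17.66)×0.7 = 10.92; P₂ = ½(17.66+23.76)×1.6 = 33.14; P_w = ½γ_w h₂² = 12.56.
Total = 10.92+33.14+12.56 = 56.61 kN/m.

56.6 kN/m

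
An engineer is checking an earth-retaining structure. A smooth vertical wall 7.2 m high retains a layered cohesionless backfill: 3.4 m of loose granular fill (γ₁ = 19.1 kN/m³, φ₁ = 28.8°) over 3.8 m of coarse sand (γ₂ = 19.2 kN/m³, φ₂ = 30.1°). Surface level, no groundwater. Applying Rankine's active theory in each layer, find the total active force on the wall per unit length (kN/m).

K_a1 = tan²(45°−28.8°/2) = 0.3498; K_a2 = tan²(45°−30.1°/2) = 0.3320.
Layer 1: σ at base = K_a1 γ₁ h₁ = 22.71 kPa; P₁ = ½×22.71×3.4 = 38.61.
Layer 2: σ_v at top = γ₁h₁ = 64.94; σ_h top = K_a2×64.94 = 21.56; σ_h base = K_a2×(64.94+19.2×3.8) = 45.78.
P₂ = ½(21.56+45.78)×3.8 = 127.9. Total P_a = 38.61+127.9 = 166.6 kN/m.

167 kN/m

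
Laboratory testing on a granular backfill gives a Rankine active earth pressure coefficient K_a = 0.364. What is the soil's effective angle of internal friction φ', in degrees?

K_a = tan²(45° − φ/2) ⇒ 45° − φ/2 = arctan(√0.364) = 31.10°.
φ = 2(45° − 31.10°) = 27.79°.

27.8°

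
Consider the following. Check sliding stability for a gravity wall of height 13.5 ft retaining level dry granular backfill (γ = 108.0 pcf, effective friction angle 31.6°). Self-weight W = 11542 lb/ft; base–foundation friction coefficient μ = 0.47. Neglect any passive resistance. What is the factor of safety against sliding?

1.76

K_a = tan²(45° − 31.6°/2) = 0.3123.
P_a = ½K_aγH² = 0.5×0.3123×108.0×13.5² = 3074 lb/ft, acting at H/3 = 4.500 ft above the base.
FS_sliding = μW / P_a = 0.47×11542 / 3074 = 1.765.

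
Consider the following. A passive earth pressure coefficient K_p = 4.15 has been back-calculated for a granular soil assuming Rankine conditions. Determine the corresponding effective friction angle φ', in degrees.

K_p = (1+sin φ)/(1−sin φ) ⇒ sin φ = (K_p − 1)/(K_p + 1) = 0.6117.
φ = arcsin(0.6117) = 37.71°.

37.7°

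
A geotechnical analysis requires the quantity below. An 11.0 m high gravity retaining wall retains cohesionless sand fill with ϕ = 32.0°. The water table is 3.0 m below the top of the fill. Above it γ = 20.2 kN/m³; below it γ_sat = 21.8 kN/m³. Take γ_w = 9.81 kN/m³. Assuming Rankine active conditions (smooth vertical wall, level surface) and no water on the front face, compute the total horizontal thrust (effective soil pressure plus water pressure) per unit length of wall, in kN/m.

K_a = tan²(45° − φ/2) = 0.3073.
γ' = 21.8 − 9.81 = 11.99 kN/m³. Depth below WT = 8.0 m.
σ'_h at WT = K_a γ d_w = 18.62 kPa; at base = 18.62 + K_a γ' × 8.0 = 48.09 kPa.
P₁ (0–3.0 m) = ½×18.62×3.0 = 27.93. P₂ (3.0–11.0 m) = ½(18.62+48.09)×8.0 = 266.8.
P_w = ½ γ_w h₂² = 0.5×9.81×8.0² = 313.9. Total = 27.93+266.8+313.9 = 608.7 kN/m.

609 kN/m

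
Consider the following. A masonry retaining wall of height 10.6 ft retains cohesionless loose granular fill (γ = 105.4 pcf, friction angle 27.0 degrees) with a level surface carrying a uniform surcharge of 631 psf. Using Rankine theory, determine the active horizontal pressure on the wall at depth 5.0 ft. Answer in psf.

435 psf

K_a = (1 − sin φ)/(1 + sin φ) = 0.3755.
σ_v = γz + q = 105.4 × 5.0 + 631 = 1158 psf.
σ_h = K_a σ_v = 0.3755 × 1158 = 434.9 psf.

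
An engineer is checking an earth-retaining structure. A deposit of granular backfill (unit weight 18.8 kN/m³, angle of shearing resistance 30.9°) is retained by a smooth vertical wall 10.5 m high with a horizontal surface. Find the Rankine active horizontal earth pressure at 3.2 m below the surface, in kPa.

19.3 kPa

K_a = (1 − sin φ)/(1 + sin φ) = 0.3214.
σ_h = K_a γ z = 0.3214 × 18.8 × 3.2 = 19.34 kPa.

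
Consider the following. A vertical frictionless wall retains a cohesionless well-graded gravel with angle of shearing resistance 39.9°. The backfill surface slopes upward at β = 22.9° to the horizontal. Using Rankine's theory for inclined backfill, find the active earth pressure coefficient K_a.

0.265

K_a = cos β · (cos β − √(cos²β − cos²φ)) / (cos β + √(cos²β − cos²φ)).
cos β = 0.9212, cos φ = 0.7672, √(cos²β − cos²φ) = 0.5099.
K_a = 0.9212 × (0.9212 − 0.5099)/(0.9212 + 0.5099) = 0.2647.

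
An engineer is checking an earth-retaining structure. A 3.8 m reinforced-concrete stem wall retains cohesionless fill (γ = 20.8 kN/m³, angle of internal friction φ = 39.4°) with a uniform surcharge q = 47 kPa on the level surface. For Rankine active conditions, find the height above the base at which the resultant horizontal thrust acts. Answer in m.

1.61 m

K_a = 0.2234.
Triangular part P₁ = ½K_aγH² = 33.56 at H/3 = 1.267 m; rectangular part P₂ = K_a q H = 39.91 at H/2 = 1.900 m.
ȳ = (P₁·1.267 + P₂·1.900)/(P₁+P₂) = 1.611 m.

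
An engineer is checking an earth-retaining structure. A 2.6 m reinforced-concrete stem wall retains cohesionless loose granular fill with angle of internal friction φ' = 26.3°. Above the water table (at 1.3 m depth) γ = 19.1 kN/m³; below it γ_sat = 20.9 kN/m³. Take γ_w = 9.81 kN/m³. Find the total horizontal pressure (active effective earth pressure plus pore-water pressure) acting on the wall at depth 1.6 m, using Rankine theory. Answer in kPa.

K_a = (1 − sin φ)/(1 + sin φ) = 0.3859.
γ' = 20.9 − 9.81 = 11.09 kN/m³.
Effective vertical stress at 1.6 m: σ'_v = 19.1×1.3 + 11.09×0.300 = 28.16 kPa.
σ'_h = K_a σ'_v = 0.3859 × 28.16 = 10.87 kPa; u = γ_w × 0.300 = 2.943 kPa.
Total σ_h = 10.87 + 2.943 = 13.81 kPa.

13.8 kPa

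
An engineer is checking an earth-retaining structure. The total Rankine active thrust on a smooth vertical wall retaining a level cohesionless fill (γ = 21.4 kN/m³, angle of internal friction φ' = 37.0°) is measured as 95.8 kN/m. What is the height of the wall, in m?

6.00 m

K_a = 0.2486. P_a = ½ K_a γ H² ⇒ H = √(2P_a/(K_a γ)).
H = √(2×95.8/(0.2486×21.4)) = 6.001 m.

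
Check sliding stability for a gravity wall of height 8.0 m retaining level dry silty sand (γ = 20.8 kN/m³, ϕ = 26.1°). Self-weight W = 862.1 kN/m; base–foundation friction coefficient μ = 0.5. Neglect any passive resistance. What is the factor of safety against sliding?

1.67

K_a = tan²(45° − 26.1°/2) = 0.3889.
P_a = ½K_aγH² = 0.5×0.3889×20.8×8.0² = 258.9 kN/m, acting at H/3 = 2.667 m above the base.
FS_sliding = μW / P_a = 0.5×862.1 / 258.9 = 1.665.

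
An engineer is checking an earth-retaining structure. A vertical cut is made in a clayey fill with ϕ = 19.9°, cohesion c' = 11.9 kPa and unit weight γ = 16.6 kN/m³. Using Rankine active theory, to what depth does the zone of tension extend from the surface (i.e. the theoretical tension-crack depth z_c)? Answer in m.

K_a = tan²(45° − 19.9°/2) = 0.4921; √K_a = 0.7015.
The active pressure is zero where K_a γ z = 2c√K_a, so z_c = 2c/(γ√K_a) = 2×11.9/(16.6×0.7015) = 2.044 m.

2.04 m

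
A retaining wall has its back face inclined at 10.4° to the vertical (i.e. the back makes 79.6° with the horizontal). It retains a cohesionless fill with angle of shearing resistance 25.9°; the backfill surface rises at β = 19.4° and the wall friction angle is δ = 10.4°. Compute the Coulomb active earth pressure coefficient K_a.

0.637

K_a = sin²(α+φ) / [sin²α · sin(α−δ) · (1 + √{sin(φ+δ)sin(φ−β) / (sin(α−δ)sin(α+β))})²].
With α = 79.6°, φ = 25.9°, δ = 10.4°, β = 19.4°: K_a = 0.6372.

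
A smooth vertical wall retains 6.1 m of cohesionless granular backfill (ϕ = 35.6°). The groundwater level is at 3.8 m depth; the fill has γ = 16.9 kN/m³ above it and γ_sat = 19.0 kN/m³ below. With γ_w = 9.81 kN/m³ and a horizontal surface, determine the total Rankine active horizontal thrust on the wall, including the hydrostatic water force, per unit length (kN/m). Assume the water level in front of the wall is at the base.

104 kN/m

K_a = tan²(45° − φ/2) = 0.2641.
γ' = 19.0 − 9.81 = 9.190 kN/m³. Depth below WT = 2.3 m.
σ'_h at WT = K_a γ d_w = 16.96 kPa; at base = 16.96 + K_a γ' × 2.3 = 22.54 kPa.
P₁ (0–3.8 m) = ½×16.96×3.8 = 32.23. P₂ (3.8–6.1 m) = ½(16.96+22.54)×2.3 = 45.43.
P_w = ½ γ_w h₂² = 0.5×9.81×2.3² = 25.95. Total = 32.23+45.43+25.95 = 103.6 kN/m.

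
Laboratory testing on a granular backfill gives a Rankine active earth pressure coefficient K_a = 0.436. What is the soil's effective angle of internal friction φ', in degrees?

23.1°

K_a = tan²(45° − φ/2) ⇒ 45° − φ/2 = arctan(√0.436) = 33.44°.
φ = 2(45° − 33.44°) = 23.13°.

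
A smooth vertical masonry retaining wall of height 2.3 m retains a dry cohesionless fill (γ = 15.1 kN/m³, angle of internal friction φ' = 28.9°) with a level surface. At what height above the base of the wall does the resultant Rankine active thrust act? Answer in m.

0.767 m

K_a = 0.3484.
The pressure distribution is triangular, so the resultant acts at H/3 above the base = 2.3/3 = 0.7667 m.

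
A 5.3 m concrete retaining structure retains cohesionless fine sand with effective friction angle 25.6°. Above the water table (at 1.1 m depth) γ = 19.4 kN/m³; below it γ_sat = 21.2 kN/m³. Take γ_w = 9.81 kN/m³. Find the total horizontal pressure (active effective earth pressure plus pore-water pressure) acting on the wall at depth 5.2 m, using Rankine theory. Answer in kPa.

67.2 kPa

K_a = (1 − sin φ)/(1 + sin φ) = 0.3966.
γ' = 21.2 − 9.81 = 11.39 kN/m³.
Effective vertical stress at 5.2 m: σ'_v = 19.4×1.1 + 11.39×4.10 = 68.04 kPa.
σ'_h = K_a σ'_v = 0.3966 × 68.04 = 26.98 kPa; u = γ_w × 4.10 = 40.22 kPa.
Total σ_h = 26.98 + 40.22 = 67.20 kPa.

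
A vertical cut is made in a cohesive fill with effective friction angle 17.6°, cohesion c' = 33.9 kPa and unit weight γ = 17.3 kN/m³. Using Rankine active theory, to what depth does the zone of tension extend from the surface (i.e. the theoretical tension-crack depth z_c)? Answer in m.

5.35 m

K_a = tan²(45° − 17.6°/2) = 0.5357; √K_a = 0.7319.
The active pressure is zero where K_a γ z = 2c√K_a, so z_c = 2c/(γ√K_a) = 2×33.9/(17.3×0.7319) = 5.355 m.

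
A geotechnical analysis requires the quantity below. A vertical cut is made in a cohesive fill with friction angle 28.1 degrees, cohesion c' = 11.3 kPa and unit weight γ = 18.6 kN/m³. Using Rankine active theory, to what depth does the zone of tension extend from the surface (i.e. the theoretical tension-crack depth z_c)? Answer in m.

2.03 m

K_a = tan²(45° − 28.1°/2) = 0.3596; √K_a = 0.5997.
The active pressure is zero where K_a γ z = 2c√K_a, so z_c = 2c/(γ√K_a) = 2×11.3/(18.6×0.5997) = 2.026 m.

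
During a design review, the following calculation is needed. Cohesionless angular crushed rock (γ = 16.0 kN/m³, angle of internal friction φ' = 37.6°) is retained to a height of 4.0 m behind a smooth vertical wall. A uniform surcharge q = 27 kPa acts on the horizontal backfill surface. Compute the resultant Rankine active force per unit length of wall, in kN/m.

57.1 kN/m

K_a = tan²(45° − φ/2) = 0.2421.
Soil triangle: ½ K_a γ H² = 0.5×0.2421×16.0×4.0² = 30.99 kN/m.
Surcharge rectangle: K_a q H = 0.2421×27×4.0 = 26.15 kN/m.
Total = 30.99 + 26.15 = 57.14 kN/m.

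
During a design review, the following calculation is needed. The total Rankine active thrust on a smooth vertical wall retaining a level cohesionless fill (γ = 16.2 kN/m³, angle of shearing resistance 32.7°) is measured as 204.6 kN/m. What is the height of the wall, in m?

9.20 m

K_a = 0.2985. P_a = ½ K_a γ H² ⇒ H = √(2P_a/(K_a γ)).
H = √(2×204.6/(0.2985×16.2)) = 9.199 m.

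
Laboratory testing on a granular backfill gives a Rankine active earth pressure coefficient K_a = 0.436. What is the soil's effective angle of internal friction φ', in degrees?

K_a = tan²(45° − φ/2) ⇒ 45° − φ/2 = arctan(√0.436) = 33.44°.
φ = 2(45° − 33.44°) = 23.13°.

23.1°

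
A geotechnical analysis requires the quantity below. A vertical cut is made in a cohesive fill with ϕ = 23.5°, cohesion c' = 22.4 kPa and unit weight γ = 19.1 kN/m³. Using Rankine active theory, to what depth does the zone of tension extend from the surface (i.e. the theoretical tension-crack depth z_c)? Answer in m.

K_a = tan²(45° − 23.5°/2) = 0.4298; √K_a = 0.6556.
The active pressure is zero where K_a γ z = 2c√K_a, so z_c = 2c/(γ√K_a) = 2×22.4/(19.1×0.6556) = 3.578 m.

3.58 m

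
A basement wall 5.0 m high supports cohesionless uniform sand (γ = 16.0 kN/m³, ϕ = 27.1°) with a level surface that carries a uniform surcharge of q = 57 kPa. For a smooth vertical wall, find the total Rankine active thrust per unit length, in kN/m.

181 kN/m

K_a = tan²(45° − φ/2) = 0.3741.
Soil triangle: ½ K_a γ H² = 0.5×0.3741×16.0×5.0² = 74.81 kN/m.
Surcharge rectangle: K_a q H = 0.3741×57×5.0 = 106.6 kN/m.
Total = 74.81 + 106.6 = 181.4 kN/m.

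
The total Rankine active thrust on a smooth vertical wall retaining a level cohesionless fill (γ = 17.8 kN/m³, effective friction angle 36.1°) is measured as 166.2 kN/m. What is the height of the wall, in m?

K_a = 0.2585. P_a = ½ K_a γ H² ⇒ H = √(2P_a/(K_a γ)).
H = √(2×166.2/(0.2585×17.8)) = 8.499 m.

8.50 m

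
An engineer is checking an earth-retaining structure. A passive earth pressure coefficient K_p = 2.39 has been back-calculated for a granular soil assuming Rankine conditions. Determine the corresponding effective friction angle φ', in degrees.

24.2°

K_p = (1+sin φ)/(1−sin φ) ⇒ sin φ = (K_p − 1)/(K_p + 1) = 0.4100.
φ = arcsin(0.4100) = 24.21°.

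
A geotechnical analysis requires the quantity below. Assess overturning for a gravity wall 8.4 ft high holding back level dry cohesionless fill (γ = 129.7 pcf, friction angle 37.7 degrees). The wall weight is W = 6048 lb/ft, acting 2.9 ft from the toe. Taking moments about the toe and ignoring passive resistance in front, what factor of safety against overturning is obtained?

K_a = tan²(45° − 37.7°/2) = 0.2411.
P_a = ½K_aγH² = 0.5×0.2411×129.7×8.4² = 1103 lb/ft, acting at H/3 = 2.800 ft above the base.
Overturning moment M_o = P_a × H/3 = 1103 × 2.800 = 3089.
Resisting moment M_r = W × 2.9 = 6048 × 2.9 = 17540.
FS_overturning = M_r/M_o = 17540/3089 = 5.679.

5.68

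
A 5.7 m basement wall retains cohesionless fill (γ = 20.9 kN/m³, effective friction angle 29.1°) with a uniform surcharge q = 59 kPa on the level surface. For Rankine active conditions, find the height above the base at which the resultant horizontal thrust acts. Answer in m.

K_a = 0.3456.
Triangular part P₁ = ½K_aγH² = 117.3 at H/3 = 1.900 m; rectangular part P₂ = K_a q H = 116.2 at H/2 = 2.850 m.
ȳ = (P₁·1.900 + P₂·2.850)/(P₁+P₂) = 2.373 m.

2.37 m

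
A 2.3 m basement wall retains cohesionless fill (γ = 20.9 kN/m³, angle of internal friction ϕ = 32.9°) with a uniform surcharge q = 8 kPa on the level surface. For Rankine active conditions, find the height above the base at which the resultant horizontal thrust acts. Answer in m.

0.862 m

K_a = 0.2960.
Triangular part P₁ = ½K_aγH² = 16.36 at H/3 = 0.7667 m; rectangular part P₂ = K_a q H = 5.447 at H/2 = 1.150 m.
ȳ = (P₁·0.7667 + P₂·1.150)/(P₁+P₂) = 0.8624 m.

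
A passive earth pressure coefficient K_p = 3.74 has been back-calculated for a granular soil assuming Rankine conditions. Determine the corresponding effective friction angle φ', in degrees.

35.3°

K_p = (1+sin φ)/(1−sin φ) ⇒ sin φ = (K_p − 1)/(K_p + 1) = 0.5781.
φ = arcsin(0.5781) = 35.31°.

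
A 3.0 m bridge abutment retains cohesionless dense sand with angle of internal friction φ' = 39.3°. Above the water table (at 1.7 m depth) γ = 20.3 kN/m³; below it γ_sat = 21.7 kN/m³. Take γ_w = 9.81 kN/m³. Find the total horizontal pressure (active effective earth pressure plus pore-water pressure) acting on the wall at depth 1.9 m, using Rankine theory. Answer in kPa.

10.2 kPa

K_a = (1 − sin φ)/(1 + sin φ) = 0.2245.
γ' = 21.7 − 9.81 = 11.89 kN/m³.
Effective vertical stress at 1.9 m: σ'_v = 20.3×1.7 + 11.89×0.200 = 36.89 kPa.
σ'_h = K_a σ'_v = 0.2245 × 36.89 = 8.280 kPa; u = γ_w × 0.200 = 1.962 kPa.
Total σ_h = 8.280 + 1.962 = 10.24 kPa.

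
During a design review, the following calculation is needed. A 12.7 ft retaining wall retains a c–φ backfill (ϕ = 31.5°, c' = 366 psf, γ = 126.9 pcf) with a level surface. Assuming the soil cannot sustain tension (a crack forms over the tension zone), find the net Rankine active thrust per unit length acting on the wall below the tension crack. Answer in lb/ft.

115 lb/ft

K_a = 0.3136; √K_a = 0.5600.
Tension-crack depth z_c = 2c/(γ√K_a) = 2×366/(126.9×0.5600) = 10.30 ft.
σ_a at base = K_a γ H − 2c√K_a = 0.3136×126.9×12.7 − 2×366×0.5600 = 95.52 psf.
P_a = ½ × 95.52 × (H − z_c) = 0.5×95.52×2.400 = 114.6 lb/ft.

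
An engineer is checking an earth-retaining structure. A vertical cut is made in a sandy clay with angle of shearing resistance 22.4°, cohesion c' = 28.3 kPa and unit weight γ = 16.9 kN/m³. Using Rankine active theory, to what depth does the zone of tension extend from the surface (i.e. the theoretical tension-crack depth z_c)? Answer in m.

K_a = tan²(45° − 22.4°/2) = 0.4482; √K_a = 0.6694.
The active pressure is zero where K_a γ z = 2c√K_a, so z_c = 2c/(γ√K_a) = 2×28.3/(16.9×0.6694) = 5.003 m.

5.00 m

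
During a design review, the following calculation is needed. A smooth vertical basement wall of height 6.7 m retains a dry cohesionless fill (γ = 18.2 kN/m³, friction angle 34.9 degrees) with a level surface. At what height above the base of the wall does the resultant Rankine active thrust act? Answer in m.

2.23 m

K_a = 0.2721.
The pressure distribution is triangular, so the resultant acts at H/3 above the base = 6.7/3 = 2.233 m.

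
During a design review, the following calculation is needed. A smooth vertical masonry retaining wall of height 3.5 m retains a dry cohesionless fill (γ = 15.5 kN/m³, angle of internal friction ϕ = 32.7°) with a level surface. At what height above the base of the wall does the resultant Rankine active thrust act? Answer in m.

1.17 m

K_a = 0.2985.
The pressure distribution is triangular, so the resultant acts at H/3 above the base = 3.5/3 = 1.167 m.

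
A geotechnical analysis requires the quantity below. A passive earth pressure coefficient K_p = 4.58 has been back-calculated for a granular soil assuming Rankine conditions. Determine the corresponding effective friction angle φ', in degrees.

39.9°

K_p = (1+sin φ)/(1−sin φ) ⇒ sin φ = (K_p − 1)/(K_p + 1) = 0.6416.
φ = arcsin(0.6416) = 39.91°.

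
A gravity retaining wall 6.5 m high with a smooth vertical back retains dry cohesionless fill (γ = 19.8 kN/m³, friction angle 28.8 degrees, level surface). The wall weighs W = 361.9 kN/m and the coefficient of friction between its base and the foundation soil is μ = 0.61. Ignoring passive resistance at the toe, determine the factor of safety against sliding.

K_a = tan²(45° − 28.8°/2) = 0.3498.
P_a = ½K_aγH² = 0.5×0.3498×19.8×6.5² = 146.3 kN/m, acting at H/3 = 2.167 m above the base.
FS_sliding = μW / P_a = 0.61×361.9 / 146.3 = 1.509.

1.51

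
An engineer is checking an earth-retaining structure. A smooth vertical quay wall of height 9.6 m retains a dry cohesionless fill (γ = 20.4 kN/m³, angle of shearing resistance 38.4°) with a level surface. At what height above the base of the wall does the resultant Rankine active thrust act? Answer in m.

3.20 m

K_a = 0.2337.
The pressure distribution is triangular, so the resultant acts at H/3 above the base = 9.6/3 = 3.200 m.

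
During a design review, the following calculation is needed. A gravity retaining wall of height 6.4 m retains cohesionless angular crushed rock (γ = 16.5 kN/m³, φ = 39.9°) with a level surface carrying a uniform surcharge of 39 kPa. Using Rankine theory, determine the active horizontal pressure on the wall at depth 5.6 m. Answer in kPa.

28.7 kPa

K_a = (1 − sin φ)/(1 + sin φ) = 0.2184.
σ_v = γz + q = 16.5 × 5.6 + 39 = 131.4 kPa.
σ_h = K_a σ_v = 0.2184 × 131.4 = 28.70 kPa.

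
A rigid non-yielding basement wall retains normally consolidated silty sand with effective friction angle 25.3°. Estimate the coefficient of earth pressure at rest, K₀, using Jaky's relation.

K₀ = 1 − sin φ' = 1 − sin 25.3° = 0.5726.

0.573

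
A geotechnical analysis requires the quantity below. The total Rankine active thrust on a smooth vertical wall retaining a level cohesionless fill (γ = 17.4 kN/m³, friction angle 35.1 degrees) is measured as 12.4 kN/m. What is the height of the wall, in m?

K_a = 0.2698. P_a = ½ K_a γ H² ⇒ H = √(2P_a/(K_a γ)).
H = √(2×12.4/(0.2698×17.4)) = 2.298 m.

2.30 m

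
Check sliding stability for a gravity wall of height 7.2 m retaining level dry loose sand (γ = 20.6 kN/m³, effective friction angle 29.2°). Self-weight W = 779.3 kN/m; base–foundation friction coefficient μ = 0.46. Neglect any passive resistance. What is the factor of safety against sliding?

1.95

K_a = tan²(45° − 29.2°/2) = 0.3442.
P_a = ½K_aγH² = 0.5×0.3442×20.6×7.2² = 183.8 kN/m, acting at H/3 = 2.400 m above the base.
FS_sliding = μW / P_a = 0.46×779.3 / 183.8 = 1.950.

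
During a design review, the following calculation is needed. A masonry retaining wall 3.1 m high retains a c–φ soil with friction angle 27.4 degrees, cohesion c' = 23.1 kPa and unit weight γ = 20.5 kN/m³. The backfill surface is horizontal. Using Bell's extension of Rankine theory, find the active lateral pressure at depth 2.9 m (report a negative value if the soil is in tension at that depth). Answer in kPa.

K_a = (1 − sin φ)/(1 + sin φ) = 0.3697.
σ_a = K_a γ z − 2c√K_a = 0.3697×20.5×2.9 − 2×23.1×0.6080 = -6.113 kPa.

-6.11 kPa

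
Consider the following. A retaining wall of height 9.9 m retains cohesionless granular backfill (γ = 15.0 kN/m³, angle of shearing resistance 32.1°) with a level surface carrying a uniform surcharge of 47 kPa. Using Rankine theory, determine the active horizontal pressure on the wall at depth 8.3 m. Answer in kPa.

52.5 kPa

K_a = (1 − sin φ)/(1 + sin φ) = 0.3060.
σ_v = γz + q = 15.0 × 8.3 + 47 = 171.5 kPa.
σ_h = K_a σ_v = 0.3060 × 171.5 = 52.48 kPa.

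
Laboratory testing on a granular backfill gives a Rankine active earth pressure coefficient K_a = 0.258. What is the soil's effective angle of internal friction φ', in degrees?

K_a = tan²(45° − φ/2) ⇒ 45° − φ/2 = arctan(√0.258) = 26.93°.
φ = 2(45° − 26.93°) = 36.14°.

36.1°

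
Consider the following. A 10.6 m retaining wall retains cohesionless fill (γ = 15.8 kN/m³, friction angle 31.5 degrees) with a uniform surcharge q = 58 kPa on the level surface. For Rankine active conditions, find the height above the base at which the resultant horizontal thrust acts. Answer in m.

4.26 m

K_a = 0.3136.
Triangular part P₁ = ½K_aγH² = 278.4 at H/3 = 3.533 m; rectangular part P₂ = K_a q H = 192.8 at H/2 = 5.300 m.
ȳ = (P₁·3.533 + P₂·5.300)/(P₁+P₂) = 4.256 m.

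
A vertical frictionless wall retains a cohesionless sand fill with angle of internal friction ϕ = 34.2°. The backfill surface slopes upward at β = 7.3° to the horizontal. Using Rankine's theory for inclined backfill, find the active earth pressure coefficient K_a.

K_a = cos β · (cos β − √(cos²β − cos²φ)) / (cos β + √(cos²β − cos²φ)).
cos β = 0.9919, cos φ = 0.8271, √(cos²β − cos²φ) = 0.5475.
K_a = 0.9919 × (0.9919 − 0.5475)/(0.9919 + 0.5475) = 0.2863.

0.286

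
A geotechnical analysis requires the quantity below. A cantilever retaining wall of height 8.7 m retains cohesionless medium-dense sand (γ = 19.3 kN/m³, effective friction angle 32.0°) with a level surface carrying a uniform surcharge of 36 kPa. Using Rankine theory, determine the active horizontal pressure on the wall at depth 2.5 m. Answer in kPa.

K_a = (1 − sin φ)/(1 + sin φ) = 0.3073.
σ_v = γz + q = 19.3 × 2.5 + 36 = 84.25 kPa.
σ_h = K_a σ_v = 0.3073 × 84.25 = 25.89 kPa.

25.9 kPa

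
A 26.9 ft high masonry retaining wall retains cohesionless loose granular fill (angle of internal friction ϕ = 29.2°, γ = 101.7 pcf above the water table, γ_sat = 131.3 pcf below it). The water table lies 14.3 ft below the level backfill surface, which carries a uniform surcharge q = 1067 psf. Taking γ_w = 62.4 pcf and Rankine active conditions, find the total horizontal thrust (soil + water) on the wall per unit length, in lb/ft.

K_a = tan²(45° − φ/2) = 0.3442.
γ' = 131.3 − 62.4 = 68.90 pcf. h₂ = H − d_w = 12.6 ft.
σ'_h: at surface K_a·q = 367.3; at WT K_a(q+γd_w) = 867.9; at base K_a(q+γd_w+γ'h₂) = 1167 psf.
P₁ = ½(367.3+867.9)×14.3 = 8831; P₂ = ½(867.9+1167)×12.6 = 12820; P_w = ½γ_w h₂² = 4953.
Total = 8831+12820+4953 = 26600 lb/ft.

26600 lb/ft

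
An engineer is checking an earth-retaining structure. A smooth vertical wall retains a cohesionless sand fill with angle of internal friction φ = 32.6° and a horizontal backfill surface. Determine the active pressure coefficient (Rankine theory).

K_a = tan²(45° − φ/2) = tan²(28.70°) = 0.2997.

0.300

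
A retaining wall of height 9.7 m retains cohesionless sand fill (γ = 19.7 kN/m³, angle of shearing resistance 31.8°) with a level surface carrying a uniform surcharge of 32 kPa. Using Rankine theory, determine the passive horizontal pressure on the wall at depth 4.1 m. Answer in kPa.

K_p = (1 + sin φ)/(1 − sin φ) = 3.228.
σ_v = γz + q = 19.7 × 4.1 + 32 = 112.8 kPa.
σ_h = K_p σ_v = 3.228 × 112.8 = 364.0 kPa.

364 kPa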